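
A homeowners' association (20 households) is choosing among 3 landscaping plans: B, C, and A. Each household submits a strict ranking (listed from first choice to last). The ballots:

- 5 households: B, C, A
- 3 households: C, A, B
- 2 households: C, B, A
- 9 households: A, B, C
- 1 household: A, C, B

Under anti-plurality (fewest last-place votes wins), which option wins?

Last-place votes: B 4, C 9, A 7.
B is ranked last by the fewest voters, so B wins.

B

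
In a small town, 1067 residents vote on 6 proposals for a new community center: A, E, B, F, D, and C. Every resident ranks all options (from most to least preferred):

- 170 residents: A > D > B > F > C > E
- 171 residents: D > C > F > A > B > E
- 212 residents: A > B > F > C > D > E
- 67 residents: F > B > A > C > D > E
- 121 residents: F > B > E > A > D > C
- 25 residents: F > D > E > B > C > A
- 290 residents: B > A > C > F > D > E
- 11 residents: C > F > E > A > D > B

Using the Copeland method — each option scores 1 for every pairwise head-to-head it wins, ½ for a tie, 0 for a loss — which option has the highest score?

A

A: beats E, B, F, D, and C → score 5.
E: loses to A, B, F, D, and C → score 0.
B: beats E, F, D, and C; loses to A → score 4.
F: beats E, D, and C; loses to A and B → score 3.
D: beats E; loses to A, B, F, and C → score 1.
C: beats E and D; loses to A, B, and F → score 2.
A has the best pairwise record.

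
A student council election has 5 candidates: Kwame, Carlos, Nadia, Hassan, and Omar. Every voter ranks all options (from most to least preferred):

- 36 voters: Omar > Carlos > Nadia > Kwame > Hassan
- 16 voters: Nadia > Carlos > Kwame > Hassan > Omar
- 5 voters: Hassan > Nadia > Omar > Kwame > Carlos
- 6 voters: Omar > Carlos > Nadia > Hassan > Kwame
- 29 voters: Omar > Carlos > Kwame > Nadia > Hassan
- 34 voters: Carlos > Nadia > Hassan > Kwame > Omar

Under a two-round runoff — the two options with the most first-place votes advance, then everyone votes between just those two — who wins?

Round 1 first-place votes: Kwame 0, Carlos 34, Nadia 16, Hassan 5, Omar 71.
Omar and Carlos advance.
Runoff: Omar is preferred to Carlos by 76 voters; Carlos by 50.
Omar wins the runoff.

Omar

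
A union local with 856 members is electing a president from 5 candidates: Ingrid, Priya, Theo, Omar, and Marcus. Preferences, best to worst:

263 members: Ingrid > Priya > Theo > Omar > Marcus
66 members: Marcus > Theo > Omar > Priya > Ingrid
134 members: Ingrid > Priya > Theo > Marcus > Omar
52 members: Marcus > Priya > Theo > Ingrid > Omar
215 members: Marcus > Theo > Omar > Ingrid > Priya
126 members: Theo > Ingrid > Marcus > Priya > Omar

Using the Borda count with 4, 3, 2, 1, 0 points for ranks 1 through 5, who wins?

Ingrid: 263·4 + 66·0 + 134·4 + 52·1 + 215·1 + 126·3 = 2233
Priya: 263·3 + 66·1 + 134·3 + 52·3 + 215·0 + 126·1 = 1539
Theo: 263·2 + 66·3 + 134·2 + 52·2 + 215·3 + 126·4 = 2245
Omar: 263·1 + 66·2 + 134·0 + 52·0 + 215·2 + 126·0 = 825
Marcus: 263·0 + 66·4 + 134·1 + 52·4 + 215·4 + 126·2 = 1718
Theo has the highest Borda score (2245).

Theo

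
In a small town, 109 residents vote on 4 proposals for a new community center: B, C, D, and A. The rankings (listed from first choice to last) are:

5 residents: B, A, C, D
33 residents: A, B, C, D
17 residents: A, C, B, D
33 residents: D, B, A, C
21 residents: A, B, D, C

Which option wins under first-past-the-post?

A

First-place votes: B 5, C 0, D 33, A 71.
A has the most first-place votes.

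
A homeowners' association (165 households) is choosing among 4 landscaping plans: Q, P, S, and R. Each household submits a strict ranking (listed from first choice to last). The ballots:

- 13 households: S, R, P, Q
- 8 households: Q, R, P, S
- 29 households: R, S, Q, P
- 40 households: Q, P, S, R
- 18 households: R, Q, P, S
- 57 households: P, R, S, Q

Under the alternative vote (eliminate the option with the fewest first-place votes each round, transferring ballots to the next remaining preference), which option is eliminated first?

Round 1: Q 48, P 57, S 13, R 47. Eliminate S.

S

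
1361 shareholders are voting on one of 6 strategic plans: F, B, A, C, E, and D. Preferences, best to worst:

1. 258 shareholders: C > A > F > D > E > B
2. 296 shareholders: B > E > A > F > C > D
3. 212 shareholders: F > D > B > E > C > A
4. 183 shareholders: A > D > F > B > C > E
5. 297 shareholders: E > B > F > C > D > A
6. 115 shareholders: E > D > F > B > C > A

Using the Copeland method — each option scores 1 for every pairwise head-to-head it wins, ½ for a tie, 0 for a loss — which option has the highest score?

F: beats B, C, and D; loses to A and E → score 3.
B: beats A, C, and E; loses to F and D → score 3.
A: beats F and D; loses to B, C, and E → score 2.
C: beats A and D; loses to F, B, and E → score 2.
E: beats F, A, C, and D; loses to B → score 4.
D: beats B; loses to F, A, C, and E → score 1.
E has the best pairwise record.

E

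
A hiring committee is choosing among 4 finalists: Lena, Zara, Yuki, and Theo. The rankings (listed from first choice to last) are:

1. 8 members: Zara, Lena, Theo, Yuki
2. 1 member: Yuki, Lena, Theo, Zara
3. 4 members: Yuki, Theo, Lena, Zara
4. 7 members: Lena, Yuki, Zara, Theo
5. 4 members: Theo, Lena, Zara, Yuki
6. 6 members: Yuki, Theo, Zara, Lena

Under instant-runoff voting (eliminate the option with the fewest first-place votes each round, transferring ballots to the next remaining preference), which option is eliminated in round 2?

Zara

Round 1: Lena 7, Zara 8, Yuki 11, Theo 4. Eliminate Theo.
Round 2: Lena 11, Zara 8, Yuki 11. Eliminate Zara.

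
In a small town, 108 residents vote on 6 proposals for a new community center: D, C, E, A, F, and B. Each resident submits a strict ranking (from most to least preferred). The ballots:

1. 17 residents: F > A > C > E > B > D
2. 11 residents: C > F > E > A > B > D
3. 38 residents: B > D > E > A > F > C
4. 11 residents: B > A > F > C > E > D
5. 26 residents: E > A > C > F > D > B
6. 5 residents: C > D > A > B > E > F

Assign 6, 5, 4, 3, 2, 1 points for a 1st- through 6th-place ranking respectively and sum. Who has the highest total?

D: 17·1 + 11·1 + 38·5 + 11·1 + 26·2 + 5·5 = 306
C: 17·4 + 11·6 + 38·1 + 11·3 + 26·4 + 5·6 = 339
E: 17·3 + 11·4 + 38·4 + 11·2 + 26·6 + 5·2 = 435
A: 17·5 + 11·3 + 38·3 + 11·5 + 26·5 + 5·4 = 437
F: 17·6 + 11·5 + 38·2 + 11·4 + 26·3 + 5·1 = 360
B: 17·2 + 11·2 + 38·6 + 11·6 + 26·1 + 5·3 = 391
A has the highest Borda score (437).

A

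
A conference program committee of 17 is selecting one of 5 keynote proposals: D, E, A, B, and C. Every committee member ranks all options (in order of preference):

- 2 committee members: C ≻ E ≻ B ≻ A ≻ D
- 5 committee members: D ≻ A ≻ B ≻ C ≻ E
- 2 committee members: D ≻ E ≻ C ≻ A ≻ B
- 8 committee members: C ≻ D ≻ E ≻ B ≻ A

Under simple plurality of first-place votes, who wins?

First-place votes: D 7, E 0, A 0, B 0, C 10.
C has the most first-place votes.

C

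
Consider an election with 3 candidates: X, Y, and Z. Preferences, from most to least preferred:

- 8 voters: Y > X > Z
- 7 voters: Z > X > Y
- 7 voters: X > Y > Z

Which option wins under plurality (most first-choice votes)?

Y

First-place votes: X 7, Y 8, Z 7.
Y has the most first-place votes.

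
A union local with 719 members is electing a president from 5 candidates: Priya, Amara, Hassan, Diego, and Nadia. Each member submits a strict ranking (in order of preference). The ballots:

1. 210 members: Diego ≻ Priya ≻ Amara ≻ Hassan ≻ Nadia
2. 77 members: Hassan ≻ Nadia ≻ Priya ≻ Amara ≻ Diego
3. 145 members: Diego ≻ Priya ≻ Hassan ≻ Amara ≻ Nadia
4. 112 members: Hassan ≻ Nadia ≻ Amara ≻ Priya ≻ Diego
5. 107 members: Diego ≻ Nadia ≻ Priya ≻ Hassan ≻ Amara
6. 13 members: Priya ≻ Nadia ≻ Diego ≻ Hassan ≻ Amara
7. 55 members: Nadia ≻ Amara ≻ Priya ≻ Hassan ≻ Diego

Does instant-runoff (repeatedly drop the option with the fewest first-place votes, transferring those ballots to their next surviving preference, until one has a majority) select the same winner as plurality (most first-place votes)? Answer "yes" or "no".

yes

Instant-runoff — R1 Priya 13, Amara 0, Hassan 189, Diego 462, Nadia 55 (Diego winner). Winner: Diego.
Plurality — first-place votes: Priya 13, Amara 0, Hassan 189, Diego 462, Nadia 55. Winner: Diego.
The two methods agree.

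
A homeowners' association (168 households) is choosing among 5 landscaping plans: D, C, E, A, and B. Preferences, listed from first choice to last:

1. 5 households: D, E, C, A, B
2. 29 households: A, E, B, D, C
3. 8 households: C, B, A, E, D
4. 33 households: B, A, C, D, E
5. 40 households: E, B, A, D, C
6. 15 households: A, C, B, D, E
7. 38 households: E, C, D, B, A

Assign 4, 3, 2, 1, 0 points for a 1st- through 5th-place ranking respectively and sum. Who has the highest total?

D: 5·4 + 29·1 + 8·0 + 33·1 + 40·1 + 15·1 + 38·2 = 213
C: 5·2 + 29·0 + 8·4 + 33·2 + 40·0 + 15·3 + 38·3 = 267
E: 5·3 + 29·3 + 8·1 + 33·0 + 40·4 + 15·0 + 38·4 = 422
A: 5·1 + 29·4 + 8·2 + 33·3 + 40·2 + 15·4 + 38·0 = 376
B: 5·0 + 29·2 + 8·3 + 33·4 + 40·3 + 15·2 + 38·1 = 402
E has the highest Borda score (422).

E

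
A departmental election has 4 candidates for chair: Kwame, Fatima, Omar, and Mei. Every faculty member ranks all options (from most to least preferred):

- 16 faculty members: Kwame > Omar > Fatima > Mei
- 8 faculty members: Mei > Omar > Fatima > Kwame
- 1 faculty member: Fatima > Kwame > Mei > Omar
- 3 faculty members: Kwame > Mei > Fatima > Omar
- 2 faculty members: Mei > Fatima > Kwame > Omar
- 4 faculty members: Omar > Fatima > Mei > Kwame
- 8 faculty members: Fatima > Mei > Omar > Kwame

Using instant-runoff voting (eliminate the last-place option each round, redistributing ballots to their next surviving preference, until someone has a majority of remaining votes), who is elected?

Fatima

Round 1: Kwame 19, Fatima 9, Omar 4, Mei 10. Eliminate Omar.
Round 2: Kwame 19, Fatima 13, Mei 10. Eliminate Mei.
Round 3: Kwame 19, Fatima 23. Fatima has a majority.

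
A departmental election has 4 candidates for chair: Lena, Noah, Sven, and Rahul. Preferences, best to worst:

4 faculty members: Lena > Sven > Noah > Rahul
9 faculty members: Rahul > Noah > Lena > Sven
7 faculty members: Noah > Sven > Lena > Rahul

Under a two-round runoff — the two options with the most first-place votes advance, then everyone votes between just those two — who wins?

Round 1 first-place votes: Lena 4, Noah 7, Sven 0, Rahul 9.
Rahul and Noah advance.
Runoff: Rahul is preferred to Noah by 9 voters; Noah by 11.
Noah wins the runoff.

Noah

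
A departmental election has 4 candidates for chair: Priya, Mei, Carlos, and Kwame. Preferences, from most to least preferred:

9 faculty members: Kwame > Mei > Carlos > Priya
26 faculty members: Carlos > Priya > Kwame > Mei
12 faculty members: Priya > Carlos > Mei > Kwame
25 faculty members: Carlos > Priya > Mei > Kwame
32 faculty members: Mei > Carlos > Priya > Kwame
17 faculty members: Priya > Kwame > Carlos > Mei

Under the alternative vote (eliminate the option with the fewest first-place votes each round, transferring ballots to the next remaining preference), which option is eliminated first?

Round 1: Priya 29, Mei 32, Carlos 51, Kwame 9. Eliminate Kwame.

Kwame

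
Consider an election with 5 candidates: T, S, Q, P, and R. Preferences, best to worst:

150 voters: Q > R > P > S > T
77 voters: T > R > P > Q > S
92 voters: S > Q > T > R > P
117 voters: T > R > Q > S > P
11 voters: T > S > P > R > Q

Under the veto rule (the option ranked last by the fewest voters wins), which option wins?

R

Last-place votes: T 150, S 77, Q 11, P 209, R 0.
R is ranked last by the fewest voters, so R wins.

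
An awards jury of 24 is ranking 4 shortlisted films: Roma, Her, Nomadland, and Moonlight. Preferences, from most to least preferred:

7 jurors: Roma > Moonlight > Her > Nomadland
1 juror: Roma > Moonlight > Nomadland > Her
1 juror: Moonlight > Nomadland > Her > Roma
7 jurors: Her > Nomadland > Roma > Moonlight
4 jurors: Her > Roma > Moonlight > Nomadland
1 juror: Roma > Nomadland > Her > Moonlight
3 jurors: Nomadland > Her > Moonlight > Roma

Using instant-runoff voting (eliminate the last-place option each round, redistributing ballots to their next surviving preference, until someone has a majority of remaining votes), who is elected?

Round 1: Roma 9, Her 11, Nomadland 3, Moonlight 1. Eliminate Moonlight.
Round 2: Roma 9, Her 11, Nomadland 4. Eliminate Nomadland.
Round 3: Roma 9, Her 15. Her has a majority.

Her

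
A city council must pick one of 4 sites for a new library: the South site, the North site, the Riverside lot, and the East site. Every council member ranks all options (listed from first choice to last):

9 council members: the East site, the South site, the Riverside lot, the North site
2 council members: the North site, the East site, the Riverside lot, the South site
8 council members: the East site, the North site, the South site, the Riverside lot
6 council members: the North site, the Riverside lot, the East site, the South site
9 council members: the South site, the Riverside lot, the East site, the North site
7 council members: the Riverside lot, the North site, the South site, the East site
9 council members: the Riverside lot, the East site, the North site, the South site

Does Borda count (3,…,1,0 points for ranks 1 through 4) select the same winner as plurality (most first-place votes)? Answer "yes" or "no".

Borda — scores: the South site 60, the North site 63, the Riverside lot 89, the East site 88. Winner: the Riverside lot.
Plurality — first-place votes: the South site 9, the North site 8, the Riverside lot 16, the East site 17. Winner: the East site.
The two methods disagree.

no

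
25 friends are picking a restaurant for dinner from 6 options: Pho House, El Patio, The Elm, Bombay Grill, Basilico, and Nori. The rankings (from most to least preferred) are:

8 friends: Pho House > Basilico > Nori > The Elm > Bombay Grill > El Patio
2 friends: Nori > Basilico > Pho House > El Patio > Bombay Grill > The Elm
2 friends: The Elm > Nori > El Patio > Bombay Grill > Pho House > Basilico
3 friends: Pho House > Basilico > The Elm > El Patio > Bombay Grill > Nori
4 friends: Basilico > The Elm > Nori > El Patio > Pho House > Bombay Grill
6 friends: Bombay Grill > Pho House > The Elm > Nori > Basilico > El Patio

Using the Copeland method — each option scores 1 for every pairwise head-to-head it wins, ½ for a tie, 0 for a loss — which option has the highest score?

Pho House: beats El Patio, The Elm, Bombay Grill, Basilico, and Nori → score 5.
El Patio: loses to Pho House, The Elm, Bombay Grill, Basilico, and Nori → score 0.
The Elm: beats El Patio, Bombay Grill, and Nori; loses to Pho House and Basilico → score 3.
Bombay Grill: beats El Patio; loses to Pho House, The Elm, Basilico, and Nori → score 1.
Basilico: beats El Patio, The Elm, Bombay Grill, and Nori; loses to Pho House → score 4.
Nori: beats El Patio and Bombay Grill; loses to Pho House, The Elm, and Basilico → score 2.
Pho House has the best pairwise record.

Pho House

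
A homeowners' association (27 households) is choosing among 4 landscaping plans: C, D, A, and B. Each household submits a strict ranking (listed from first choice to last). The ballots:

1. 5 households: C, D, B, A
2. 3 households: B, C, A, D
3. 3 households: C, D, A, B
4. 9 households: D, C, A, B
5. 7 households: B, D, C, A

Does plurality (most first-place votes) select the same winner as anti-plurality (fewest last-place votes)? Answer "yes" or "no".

no

Plurality — first-place votes: C 8, D 9, A 0, B 10. Winner: B.
Anti-plurality — last-place votes: C 0, D 3, A 12, B 12. Winner: C.
The two methods disagree.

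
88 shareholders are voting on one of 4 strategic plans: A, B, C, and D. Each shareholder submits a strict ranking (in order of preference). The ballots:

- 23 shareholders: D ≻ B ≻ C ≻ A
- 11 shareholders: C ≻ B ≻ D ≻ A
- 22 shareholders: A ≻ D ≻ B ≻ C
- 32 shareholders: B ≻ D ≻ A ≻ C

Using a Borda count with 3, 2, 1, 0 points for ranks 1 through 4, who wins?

A: 23·0 + 11·0 + 22·3 + 32·1 = 98
B: 23·2 + 11·2 + 22·1 + 32·3 = 186
C: 23·1 + 11·3 + 22·0 + 32·0 = 56
D: 23·3 + 11·1 + 22·2 + 32·2 = 188
D has the highest Borda score (188).

D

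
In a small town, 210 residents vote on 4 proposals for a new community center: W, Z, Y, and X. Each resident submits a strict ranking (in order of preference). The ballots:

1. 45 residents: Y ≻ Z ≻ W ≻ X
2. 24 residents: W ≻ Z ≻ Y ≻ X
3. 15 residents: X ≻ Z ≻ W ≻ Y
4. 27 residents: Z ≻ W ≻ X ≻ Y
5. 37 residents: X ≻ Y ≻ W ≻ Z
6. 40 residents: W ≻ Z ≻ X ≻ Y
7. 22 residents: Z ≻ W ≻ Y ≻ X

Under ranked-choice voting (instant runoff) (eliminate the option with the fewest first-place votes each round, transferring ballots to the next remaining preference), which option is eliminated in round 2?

Round 1: W 64, Z 49, Y 45, X 52. Eliminate Y.
Round 2: W 64, Z 94, X 52. Eliminate X.

X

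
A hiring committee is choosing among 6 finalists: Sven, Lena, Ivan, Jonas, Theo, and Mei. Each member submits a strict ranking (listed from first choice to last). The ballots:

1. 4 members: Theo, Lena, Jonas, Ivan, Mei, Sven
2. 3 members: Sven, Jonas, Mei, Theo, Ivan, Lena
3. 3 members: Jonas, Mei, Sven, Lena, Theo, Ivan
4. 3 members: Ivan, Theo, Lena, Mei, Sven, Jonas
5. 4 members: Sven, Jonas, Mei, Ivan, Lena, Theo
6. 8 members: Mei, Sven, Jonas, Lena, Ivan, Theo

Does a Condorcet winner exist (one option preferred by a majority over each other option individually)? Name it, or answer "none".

none

Checking pairwise contests:
Mei beats Sven 18–7.
Sven beats Lena 18–7.
Sven beats Ivan 18–7.
Sven beats Jonas 18–7.
Sven beats Theo 18–7.
Jonas beats Mei 14–11.
Every option loses at least one head-to-head, so there is no Condorcet winner.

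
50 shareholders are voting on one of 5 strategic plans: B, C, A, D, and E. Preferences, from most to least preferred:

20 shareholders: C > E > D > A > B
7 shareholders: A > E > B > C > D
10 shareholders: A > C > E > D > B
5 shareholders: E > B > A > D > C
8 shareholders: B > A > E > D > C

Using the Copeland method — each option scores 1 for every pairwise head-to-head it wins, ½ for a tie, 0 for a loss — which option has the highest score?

B: loses to C, A, D, and E → score 0.
C: beats B, D, and E; loses to A → score 3.
A: beats B, C, and D; ties E → score 3.5.
D: beats B; loses to C, A, and E → score 1.
E: beats B and D; ties A; loses to C → score 2.5.
A has the best pairwise record.

A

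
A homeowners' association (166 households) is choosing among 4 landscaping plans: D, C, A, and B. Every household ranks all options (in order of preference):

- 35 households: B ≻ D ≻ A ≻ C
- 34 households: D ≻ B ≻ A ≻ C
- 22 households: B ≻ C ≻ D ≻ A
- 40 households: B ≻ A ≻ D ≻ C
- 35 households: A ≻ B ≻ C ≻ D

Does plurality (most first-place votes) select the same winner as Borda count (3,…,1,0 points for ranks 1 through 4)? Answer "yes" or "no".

yes

Plurality — first-place votes: D 34, C 0, A 35, B 97. Winner: B.
Borda — scores: D 234, C 79, A 254, B 429. Winner: B.
The two methods agree.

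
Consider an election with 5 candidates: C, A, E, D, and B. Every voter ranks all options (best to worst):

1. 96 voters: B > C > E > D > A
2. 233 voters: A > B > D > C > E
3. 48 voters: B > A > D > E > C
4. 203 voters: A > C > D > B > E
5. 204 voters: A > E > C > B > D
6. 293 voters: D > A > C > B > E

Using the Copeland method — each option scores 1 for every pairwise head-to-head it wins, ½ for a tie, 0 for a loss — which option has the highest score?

C: beats E and B; loses to A and D → score 2.
A: beats C, E, D, and B → score 4.
E: loses to C, A, D, and B → score 0.
D: beats C and E; loses to A and B → score 2.
B: beats E and D; loses to C and A → score 2.
A has the best pairwise record.

A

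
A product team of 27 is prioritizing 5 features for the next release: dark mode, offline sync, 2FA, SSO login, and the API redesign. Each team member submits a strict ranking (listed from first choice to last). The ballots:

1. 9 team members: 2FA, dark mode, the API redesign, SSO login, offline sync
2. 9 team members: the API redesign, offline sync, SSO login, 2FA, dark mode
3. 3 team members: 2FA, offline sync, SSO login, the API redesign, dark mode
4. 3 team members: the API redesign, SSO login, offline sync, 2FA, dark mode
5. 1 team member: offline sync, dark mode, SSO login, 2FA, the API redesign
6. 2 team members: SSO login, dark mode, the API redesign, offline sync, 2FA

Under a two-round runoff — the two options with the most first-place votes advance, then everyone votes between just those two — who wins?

the API redesign

Round 1 first-place votes: dark mode 0, offline sync 1, 2FA 12, SSO login 2, the API redesign 12.
2FA and the API redesign advance.
Runoff: 2FA is preferred to the API redesign by 13 voters; the API redesign by 14.
the API redesign wins the runoff.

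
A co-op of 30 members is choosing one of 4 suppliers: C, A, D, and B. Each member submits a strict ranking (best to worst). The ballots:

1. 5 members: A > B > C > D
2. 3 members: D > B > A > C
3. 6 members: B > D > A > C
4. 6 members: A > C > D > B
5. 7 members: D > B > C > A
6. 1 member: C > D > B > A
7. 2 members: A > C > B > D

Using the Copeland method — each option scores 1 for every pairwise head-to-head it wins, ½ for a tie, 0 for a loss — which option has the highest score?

D

C: loses to A, D, and B → score 0.
A: beats C; loses to D and B → score 1.
D: beats C, A, and B → score 3.
B: beats C and A; loses to D → score 2.
D has the best pairwise record.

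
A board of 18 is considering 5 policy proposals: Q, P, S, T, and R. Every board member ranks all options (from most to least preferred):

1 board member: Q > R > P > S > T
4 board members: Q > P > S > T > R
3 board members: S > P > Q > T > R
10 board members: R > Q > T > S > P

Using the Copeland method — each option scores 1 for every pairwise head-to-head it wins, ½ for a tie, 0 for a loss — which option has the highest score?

Q: beats P, S, and T; loses to R → score 3.
P: loses to Q, S, T, and R → score 0.
S: beats P; loses to Q, T, and R → score 1.
T: beats P and S; loses to Q and R → score 2.
R: beats Q, P, S, and T → score 4.
R has the best pairwise record.

R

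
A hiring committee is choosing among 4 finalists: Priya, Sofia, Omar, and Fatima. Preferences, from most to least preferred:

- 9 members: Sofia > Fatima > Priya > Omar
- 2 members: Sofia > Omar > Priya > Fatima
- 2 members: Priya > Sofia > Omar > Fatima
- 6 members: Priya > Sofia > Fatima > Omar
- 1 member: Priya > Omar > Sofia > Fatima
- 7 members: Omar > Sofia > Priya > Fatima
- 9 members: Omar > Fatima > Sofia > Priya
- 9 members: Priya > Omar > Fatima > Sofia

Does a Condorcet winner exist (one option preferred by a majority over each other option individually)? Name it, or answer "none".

none

Checking pairwise contests:
Sofia beats Priya 27–18.
Omar beats Sofia 26–19.
Priya beats Omar 27–18.
Priya beats Fatima 27–18.
Every option loses at least one head-to-head, so there is no Condorcet winner.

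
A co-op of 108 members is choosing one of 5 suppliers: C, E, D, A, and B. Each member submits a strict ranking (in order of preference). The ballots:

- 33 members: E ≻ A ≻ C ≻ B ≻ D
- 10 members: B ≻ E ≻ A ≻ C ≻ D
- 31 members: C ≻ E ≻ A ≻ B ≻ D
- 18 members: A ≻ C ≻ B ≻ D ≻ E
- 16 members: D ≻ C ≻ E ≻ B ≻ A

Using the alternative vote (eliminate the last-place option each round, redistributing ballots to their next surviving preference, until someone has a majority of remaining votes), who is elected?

Round 1: C 31, E 33, D 16, A 18, B 10. Eliminate B.
Round 2: C 31, E 43, D 16, A 18. Eliminate D.
Round 3: C 47, E 43, A 18. Eliminate A.
Round 4: C 65, E 43. C has a majority.

C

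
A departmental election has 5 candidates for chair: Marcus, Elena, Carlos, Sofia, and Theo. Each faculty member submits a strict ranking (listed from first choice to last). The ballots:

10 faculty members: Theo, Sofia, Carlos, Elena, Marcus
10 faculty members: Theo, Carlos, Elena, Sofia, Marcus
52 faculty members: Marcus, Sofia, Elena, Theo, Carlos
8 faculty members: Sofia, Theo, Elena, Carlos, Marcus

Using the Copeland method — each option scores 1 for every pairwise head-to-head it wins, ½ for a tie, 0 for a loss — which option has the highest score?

Marcus: beats Elena, Carlos, Sofia, and Theo → score 4.
Elena: beats Carlos and Theo; loses to Marcus and Sofia → score 2.
Carlos: loses to Marcus, Elena, Sofia, and Theo → score 0.
Sofia: beats Elena, Carlos, and Theo; loses to Marcus → score 3.
Theo: beats Carlos; loses to Marcus, Elena, and Sofia → score 1.
Marcus has the best pairwise record.

Marcus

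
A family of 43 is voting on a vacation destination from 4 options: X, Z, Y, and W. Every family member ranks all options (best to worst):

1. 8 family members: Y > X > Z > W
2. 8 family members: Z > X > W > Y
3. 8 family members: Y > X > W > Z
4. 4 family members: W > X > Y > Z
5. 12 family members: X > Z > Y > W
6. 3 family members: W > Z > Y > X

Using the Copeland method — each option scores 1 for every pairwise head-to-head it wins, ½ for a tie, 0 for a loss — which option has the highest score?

X

X: beats Z, Y, and W → score 3.
Z: beats Y and W; loses to X → score 2.
Y: beats W; loses to X and Z → score 1.
W: loses to X, Z, and Y → score 0.
X has the best pairwise record.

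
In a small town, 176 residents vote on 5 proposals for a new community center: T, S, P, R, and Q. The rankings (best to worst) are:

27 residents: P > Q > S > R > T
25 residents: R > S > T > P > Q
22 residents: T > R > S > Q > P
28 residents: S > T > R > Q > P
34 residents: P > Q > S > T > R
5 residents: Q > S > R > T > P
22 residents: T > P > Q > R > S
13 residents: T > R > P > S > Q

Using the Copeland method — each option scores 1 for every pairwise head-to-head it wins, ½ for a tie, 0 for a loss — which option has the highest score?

T

T: beats P, R, and Q; loses to S → score 3.
S: beats T and R; ties Q; loses to P → score 2.5.
P: beats S and Q; loses to T and R → score 2.
R: beats P; ties Q; loses to T and S → score 1.5.
Q: ties S and R; loses to T and P → score 1.
T has the best pairwise record.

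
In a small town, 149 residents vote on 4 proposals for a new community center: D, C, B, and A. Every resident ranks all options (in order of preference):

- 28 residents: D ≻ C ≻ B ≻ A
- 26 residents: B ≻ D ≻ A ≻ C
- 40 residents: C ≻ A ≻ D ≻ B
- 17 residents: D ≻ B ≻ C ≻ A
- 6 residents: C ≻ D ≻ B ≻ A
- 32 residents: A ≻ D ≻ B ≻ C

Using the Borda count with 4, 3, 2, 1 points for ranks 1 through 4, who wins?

D: 28·4 + 26·3 + 40·2 + 17·4 + 6·3 + 32·3 = 452
C: 28·3 + 26·1 + 40·4 + 17·2 + 6·4 + 32·1 = 360
B: 28·2 + 26·4 + 40·1 + 17·3 + 6·2 + 32·2 = 327
A: 28·1 + 26·2 + 40·3 + 17·1 + 6·1 + 32·4 = 351
D has the highest Borda score (452).

D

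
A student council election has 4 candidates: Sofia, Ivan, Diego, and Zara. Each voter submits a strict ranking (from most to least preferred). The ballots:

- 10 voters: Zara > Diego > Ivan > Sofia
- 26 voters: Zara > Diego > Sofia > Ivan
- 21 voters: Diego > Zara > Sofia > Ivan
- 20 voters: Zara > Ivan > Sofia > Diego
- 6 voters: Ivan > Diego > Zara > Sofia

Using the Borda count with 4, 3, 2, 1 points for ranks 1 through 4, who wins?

Sofia: 10·1 + 26·2 + 21·2 + 20·2 + 6·1 = 150
Ivan: 10·2 + 26·1 + 21·1 + 20·3 + 6·4 = 151
Diego: 10·3 + 26·3 + 21·4 + 20·1 + 6·3 = 230
Zara: 10·4 + 26·4 + 21·3 + 20·4 + 6·2 = 299
Zara has the highest Borda score (299).

Zara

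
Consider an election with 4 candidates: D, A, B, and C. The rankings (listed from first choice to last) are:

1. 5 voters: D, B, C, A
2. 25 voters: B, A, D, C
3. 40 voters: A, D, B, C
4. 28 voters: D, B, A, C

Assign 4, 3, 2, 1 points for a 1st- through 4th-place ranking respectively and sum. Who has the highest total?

D: 5·4 + 25·2 + 40·3 + 28·4 = 302
A: 5·1 + 25·3 + 40·4 + 28·2 = 296
B: 5·3 + 25·4 + 40·2 + 28·3 = 279
C: 5·2 + 25·1 + 40·1 + 28·1 = 103
D has the highest Borda score (302).

D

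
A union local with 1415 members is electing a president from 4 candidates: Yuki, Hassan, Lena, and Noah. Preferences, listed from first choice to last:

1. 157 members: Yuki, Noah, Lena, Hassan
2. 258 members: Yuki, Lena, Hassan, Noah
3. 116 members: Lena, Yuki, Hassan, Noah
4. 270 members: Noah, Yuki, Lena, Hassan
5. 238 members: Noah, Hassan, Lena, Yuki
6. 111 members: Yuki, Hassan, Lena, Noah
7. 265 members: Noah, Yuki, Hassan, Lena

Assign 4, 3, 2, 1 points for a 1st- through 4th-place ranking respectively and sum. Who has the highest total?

Yuki

Yuki: 157·4 + 258·4 + 116·3 + 270·3 + 238·1 + 111·4 + 265·3 = 4295
Hassan: 157·1 + 258·2 + 116·2 + 270·1 + 238·3 + 111·3 + 265·2 = 2752
Lena: 157·2 + 258·3 + 116·4 + 270·2 + 238·2 + 111·2 + 265·1 = 3055
Noah: 157·3 + 258·1 + 116·1 + 270·4 + 238·4 + 111·1 + 265·4 = 4048
Yuki has the highest Borda score (4295).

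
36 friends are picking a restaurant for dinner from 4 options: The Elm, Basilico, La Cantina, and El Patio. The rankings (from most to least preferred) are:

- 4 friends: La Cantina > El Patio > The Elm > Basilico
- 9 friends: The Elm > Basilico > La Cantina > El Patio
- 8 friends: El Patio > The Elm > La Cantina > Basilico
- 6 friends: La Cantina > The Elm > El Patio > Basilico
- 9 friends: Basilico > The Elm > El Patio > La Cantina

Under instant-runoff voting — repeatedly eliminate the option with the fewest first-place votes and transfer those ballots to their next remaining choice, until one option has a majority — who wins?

Round 1: The Elm 9, Basilico 9, La Cantina 10, El Patio 8. Eliminate El Patio.
Round 2: The Elm 17, Basilico 9, La Cantina 10. Eliminate Basilico.
Round 3: The Elm 26, La Cantina 10. The Elm has a majority.

The Elm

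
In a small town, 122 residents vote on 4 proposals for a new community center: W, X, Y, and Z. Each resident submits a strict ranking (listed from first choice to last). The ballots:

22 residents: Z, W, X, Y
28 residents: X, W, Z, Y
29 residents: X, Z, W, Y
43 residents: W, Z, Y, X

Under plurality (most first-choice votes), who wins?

First-place votes: W 43, X 57, Y 0, Z 22.
X has the most first-place votes.

X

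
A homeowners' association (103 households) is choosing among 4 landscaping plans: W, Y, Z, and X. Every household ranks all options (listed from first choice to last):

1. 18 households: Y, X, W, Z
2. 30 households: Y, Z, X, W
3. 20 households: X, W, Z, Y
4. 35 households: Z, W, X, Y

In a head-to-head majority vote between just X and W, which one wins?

X

Voters preferring X to W: 68; preferring W to X: 35.
X wins the head-to-head.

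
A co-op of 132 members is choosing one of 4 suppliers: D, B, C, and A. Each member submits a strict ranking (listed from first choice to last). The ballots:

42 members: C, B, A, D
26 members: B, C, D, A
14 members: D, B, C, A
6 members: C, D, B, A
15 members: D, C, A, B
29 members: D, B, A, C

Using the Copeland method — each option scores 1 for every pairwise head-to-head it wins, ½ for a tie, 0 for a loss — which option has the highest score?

D: beats A; loses to B and C → score 1.
B: beats D, C, and A → score 3.
C: beats D and A; loses to B → score 2.
A: loses to D, B, and C → score 0.
B has the best pairwise record.

B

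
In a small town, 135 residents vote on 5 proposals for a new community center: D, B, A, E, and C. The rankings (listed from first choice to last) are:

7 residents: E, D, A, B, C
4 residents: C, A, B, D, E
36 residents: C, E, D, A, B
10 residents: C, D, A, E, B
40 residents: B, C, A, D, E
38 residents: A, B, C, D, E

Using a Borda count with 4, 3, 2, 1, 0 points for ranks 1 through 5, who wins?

C

D: 7·3 + 4·1 + 36·2 + 10·3 + 40·1 + 38·1 = 205
B: 7·1 + 4·2 + 36·0 + 10·0 + 40·4 + 38·3 = 289
A: 7·2 + 4·3 + 36·1 + 10·2 + 40·2 + 38·4 = 314
E: 7·4 + 4·0 + 36·3 + 10·1 + 40·0 + 38·0 = 146
C: 7·0 + 4·4 + 36·4 + 10·4 + 40·3 + 38·2 = 396
C has the highest Borda score (396).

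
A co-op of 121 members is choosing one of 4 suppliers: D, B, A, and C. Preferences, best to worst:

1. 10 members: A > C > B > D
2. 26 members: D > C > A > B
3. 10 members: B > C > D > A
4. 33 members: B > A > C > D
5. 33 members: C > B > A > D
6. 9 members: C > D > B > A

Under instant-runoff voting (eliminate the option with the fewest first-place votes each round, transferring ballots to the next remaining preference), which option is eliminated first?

A

Round 1: D 26, B 43, A 10, C 42. Eliminate A.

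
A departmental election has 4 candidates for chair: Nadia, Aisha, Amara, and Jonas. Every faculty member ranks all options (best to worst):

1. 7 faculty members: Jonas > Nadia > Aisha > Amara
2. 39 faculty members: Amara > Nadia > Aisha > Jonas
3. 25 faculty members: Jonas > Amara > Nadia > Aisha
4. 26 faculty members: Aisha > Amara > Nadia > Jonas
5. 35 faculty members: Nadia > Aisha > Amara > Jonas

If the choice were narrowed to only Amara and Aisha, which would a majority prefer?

Voters preferring Amara to Aisha: 64; preferring Aisha to Amara: 68.
Aisha wins the head-to-head.

Aisha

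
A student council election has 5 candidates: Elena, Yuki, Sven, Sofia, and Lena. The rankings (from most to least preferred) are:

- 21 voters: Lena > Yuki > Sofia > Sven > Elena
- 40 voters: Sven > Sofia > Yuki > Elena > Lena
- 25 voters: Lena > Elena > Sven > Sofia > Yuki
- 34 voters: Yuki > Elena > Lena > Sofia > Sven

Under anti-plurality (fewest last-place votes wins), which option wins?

Last-place votes: Elena 21, Yuki 25, Sven 34, Sofia 0, Lena 40.
Sofia is ranked last by the fewest voters, so Sofia wins.

Sofia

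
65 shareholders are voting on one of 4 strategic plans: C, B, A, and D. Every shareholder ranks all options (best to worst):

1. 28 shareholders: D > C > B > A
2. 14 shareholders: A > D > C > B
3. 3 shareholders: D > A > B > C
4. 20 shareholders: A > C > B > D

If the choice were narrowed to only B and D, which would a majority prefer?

D

Voters preferring B to D: 20; preferring D to B: 45.
D wins the head-to-head.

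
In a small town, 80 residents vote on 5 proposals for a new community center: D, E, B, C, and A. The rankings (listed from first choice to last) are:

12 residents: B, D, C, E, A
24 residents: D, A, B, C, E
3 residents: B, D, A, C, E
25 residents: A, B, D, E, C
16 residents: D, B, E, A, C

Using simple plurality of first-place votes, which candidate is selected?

First-place votes: D 40, E 0, B 15, C 0, A 25.
D has the most first-place votes.

D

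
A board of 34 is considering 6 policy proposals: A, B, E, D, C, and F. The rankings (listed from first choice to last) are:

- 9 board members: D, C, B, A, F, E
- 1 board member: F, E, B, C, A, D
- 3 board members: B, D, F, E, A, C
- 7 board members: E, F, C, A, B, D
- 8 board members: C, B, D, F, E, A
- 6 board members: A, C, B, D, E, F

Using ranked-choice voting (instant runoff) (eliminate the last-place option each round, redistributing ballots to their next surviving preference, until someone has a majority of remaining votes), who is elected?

C

Round 1: A 6, B 3, E 7, D 9, C 8, F 1. Eliminate F.
Round 2: A 6, B 3, E 8, D 9, C 8. Eliminate B.
Round 3: A 6, E 8, D 12, C 8. Eliminate A.
Round 4: E 8, D 12, C 14. Eliminate E.
Round 5: D 12, C 22. C has a majority.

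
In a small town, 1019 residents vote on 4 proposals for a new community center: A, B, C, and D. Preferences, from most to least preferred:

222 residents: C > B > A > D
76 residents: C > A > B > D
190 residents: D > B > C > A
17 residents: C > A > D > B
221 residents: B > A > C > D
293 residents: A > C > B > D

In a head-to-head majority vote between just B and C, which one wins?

C

Voters preferring B to C: 411; preferring C to B: 608.
C wins the head-to-head.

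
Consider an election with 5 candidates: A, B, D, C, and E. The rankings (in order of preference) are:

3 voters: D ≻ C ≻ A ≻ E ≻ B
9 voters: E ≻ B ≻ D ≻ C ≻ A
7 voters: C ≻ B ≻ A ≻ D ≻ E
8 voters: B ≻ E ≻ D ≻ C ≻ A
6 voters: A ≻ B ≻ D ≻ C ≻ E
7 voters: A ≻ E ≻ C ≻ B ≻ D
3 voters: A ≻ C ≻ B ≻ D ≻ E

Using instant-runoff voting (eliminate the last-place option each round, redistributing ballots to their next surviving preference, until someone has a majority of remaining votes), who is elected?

A

Round 1: A 16, B 8, D 3, C 7, E 9. Eliminate D.
Round 2: A 16, B 8, C 10, E 9. Eliminate B.
Round 3: A 16, C 10, E 17. Eliminate C.
Round 4: A 26, E 17. A has a majority.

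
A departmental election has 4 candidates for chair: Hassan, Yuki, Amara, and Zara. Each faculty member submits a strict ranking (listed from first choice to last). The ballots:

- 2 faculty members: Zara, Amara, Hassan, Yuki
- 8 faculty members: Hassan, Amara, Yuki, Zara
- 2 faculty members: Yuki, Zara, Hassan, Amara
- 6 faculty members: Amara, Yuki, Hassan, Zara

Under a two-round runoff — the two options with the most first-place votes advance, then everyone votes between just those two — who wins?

Round 1 first-place votes: Hassan 8, Yuki 2, Amara 6, Zara 2.
Hassan and Amara advance.
Runoff: Hassan is preferred to Amara by 10 voters; Amara by 8.
Hassan wins the runoff.

Hassan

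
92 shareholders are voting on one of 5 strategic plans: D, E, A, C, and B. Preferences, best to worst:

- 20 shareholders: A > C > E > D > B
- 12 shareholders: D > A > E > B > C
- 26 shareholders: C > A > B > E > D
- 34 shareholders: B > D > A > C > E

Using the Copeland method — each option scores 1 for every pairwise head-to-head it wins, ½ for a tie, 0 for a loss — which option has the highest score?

A

D: ties E, A, and C; loses to B → score 1.5.
E: ties D; loses to A, C, and B → score 0.5.
A: beats E, C, and B; ties D → score 3.5.
C: beats E; ties D and B; loses to A → score 2.
B: beats D and E; ties C; loses to A → score 2.5.
A has the best pairwise record.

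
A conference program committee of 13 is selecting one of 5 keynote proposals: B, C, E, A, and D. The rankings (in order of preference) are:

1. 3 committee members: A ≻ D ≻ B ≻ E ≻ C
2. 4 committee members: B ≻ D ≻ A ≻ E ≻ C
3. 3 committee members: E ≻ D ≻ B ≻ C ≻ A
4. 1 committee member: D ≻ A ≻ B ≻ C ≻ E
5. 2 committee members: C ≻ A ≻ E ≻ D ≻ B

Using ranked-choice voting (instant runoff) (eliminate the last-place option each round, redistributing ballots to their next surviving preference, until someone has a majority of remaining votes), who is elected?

Round 1: B 4, C 2, E 3, A 3, D 1. Eliminate D.
Round 2: B 4, C 2, E 3, A 4. Eliminate C.
Round 3: B 4, E 3, A 6. Eliminate E.
Round 4: B 7, A 6. B has a majority.

B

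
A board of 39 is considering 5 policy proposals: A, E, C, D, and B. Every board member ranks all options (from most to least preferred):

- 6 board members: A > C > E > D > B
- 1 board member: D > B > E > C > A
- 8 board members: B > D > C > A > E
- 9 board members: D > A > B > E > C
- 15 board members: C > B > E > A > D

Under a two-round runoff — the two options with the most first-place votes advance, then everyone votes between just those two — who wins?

C

Round 1 first-place votes: A 6, E 0, C 15, D 10, B 8.
C and D advance.
Runoff: C is preferred to D by 21 voters; D by 18.
C wins the runoff.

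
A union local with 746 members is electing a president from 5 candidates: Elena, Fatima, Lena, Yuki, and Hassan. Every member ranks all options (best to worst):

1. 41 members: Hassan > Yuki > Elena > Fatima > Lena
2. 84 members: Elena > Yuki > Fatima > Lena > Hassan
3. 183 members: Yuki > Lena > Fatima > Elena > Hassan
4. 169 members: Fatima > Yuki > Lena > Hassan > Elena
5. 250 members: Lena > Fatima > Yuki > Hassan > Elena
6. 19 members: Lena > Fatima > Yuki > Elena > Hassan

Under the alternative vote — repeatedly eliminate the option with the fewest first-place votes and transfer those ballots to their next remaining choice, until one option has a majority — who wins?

Yuki

Round 1: Elena 84, Fatima 169, Lena 269, Yuki 183, Hassan 41. Eliminate Hassan.
Round 2: Elena 84, Fatima 169, Lena 269, Yuki 224. Eliminate Elena.
Round 3: Fatima 169, Lena 269, Yuki 308. Eliminate Fatima.
Round 4: Lena 269, Yuki 477. Yuki has a majority.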